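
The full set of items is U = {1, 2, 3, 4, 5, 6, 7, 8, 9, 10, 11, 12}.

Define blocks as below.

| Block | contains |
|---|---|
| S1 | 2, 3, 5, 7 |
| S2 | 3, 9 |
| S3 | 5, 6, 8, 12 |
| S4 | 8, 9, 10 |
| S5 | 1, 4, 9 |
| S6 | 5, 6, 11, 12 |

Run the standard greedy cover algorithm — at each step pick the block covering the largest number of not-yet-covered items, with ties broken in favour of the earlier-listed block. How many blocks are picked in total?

5

Greedy: pick S1 (covers 4 new) → pick S3 (covers 3 new) → pick S5 (covers 3 new) → pick S4 (covers 1 new) → pick S6 (covers 1 new). Total picks: 5.
(The true minimum cover uses only 4 blocks, so greedy is not optimal here.)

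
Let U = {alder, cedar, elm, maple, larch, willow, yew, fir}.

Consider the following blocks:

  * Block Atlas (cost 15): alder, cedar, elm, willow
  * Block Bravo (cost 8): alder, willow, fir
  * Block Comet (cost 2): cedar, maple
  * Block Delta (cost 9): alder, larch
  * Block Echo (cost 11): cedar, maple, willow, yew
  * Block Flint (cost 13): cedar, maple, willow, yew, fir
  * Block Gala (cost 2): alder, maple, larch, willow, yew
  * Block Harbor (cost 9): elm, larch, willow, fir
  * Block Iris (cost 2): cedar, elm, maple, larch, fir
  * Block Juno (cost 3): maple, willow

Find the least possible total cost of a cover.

Gala, Iris together cover every item (Gala ∪ Iris = {alder, cedar, elm, maple, larch, willow, yew, fir}); total cost 2 + 2 = 4.
No covering selection has total cost below 4.

4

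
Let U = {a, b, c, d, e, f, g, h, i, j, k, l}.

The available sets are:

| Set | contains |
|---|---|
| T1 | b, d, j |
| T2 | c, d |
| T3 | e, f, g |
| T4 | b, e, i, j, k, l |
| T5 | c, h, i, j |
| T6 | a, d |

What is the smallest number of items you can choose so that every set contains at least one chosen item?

3

The 3 items {c, d, e} hit every set.
The sets T3, T5, T6 are pairwise disjoint, so any hitting set needs a separate item for each — at least 3. Hence 3 is optimal.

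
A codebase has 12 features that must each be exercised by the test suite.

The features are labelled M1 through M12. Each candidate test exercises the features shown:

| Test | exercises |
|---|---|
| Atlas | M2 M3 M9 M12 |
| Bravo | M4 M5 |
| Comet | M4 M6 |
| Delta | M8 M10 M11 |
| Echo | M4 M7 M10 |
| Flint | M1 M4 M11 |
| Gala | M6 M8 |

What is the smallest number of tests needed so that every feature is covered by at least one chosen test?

5

Take {Atlas, Bravo, Echo, Flint, Gala}. Their union is {M1, M2, M3, M4, M5, M6, M7, M8, M9, M10, M11, M12}, which is all 12 features.
No 4 of the 7 tests cover everything (all 35 combinations miss at least one feature), so 5 is optimal.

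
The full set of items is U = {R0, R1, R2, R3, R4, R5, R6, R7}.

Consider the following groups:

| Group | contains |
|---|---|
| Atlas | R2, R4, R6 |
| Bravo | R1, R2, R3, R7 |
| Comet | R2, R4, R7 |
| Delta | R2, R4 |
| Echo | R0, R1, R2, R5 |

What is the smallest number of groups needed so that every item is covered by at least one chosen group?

Atlas, Bravo, and Echo cover everything between them: the union {R0, R1, R2, R3, R4, R5, R6, R7} is all of U.
Only Echo contains R0, so Echo is forced; the remaining 4 items need at least 2 more groups (each remaining group adds at most 2) — so at least 3 groups are needed, and 3 is optimal.

3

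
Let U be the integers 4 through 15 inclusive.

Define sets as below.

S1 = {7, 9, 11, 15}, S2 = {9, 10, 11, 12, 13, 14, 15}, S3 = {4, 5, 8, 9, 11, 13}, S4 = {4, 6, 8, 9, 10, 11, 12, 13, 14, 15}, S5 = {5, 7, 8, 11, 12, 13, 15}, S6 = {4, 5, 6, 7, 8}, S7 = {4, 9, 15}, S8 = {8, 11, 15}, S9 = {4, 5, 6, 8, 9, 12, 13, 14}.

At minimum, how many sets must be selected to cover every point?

S2 and S6 together: S2 ∪ S6 = {4, 5, 6, 7, 8, 9, 10, 11, 12, 13, 14, 15} — every point is covered.
No single set has all 12 points (the largest, S4, has 10), so 2 is optimal.

2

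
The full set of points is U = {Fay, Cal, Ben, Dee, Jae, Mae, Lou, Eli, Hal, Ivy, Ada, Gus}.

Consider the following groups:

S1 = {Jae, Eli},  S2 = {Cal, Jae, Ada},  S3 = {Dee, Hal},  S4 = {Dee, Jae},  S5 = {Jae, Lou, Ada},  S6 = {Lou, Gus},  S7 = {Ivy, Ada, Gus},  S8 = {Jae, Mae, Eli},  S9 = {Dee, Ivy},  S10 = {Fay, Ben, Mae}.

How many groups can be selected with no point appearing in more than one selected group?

S1, S3, S7, S10 are pairwise disjoint (S1={Jae,Eli}; S3={Dee,Hal}; S7={Ivy,Ada,Gus}; S10={Fay,Ben,Mae}).
Every remaining group overlaps one of these, and no 5 of the listed groups are pairwise disjoint, so 4 is the maximum.

4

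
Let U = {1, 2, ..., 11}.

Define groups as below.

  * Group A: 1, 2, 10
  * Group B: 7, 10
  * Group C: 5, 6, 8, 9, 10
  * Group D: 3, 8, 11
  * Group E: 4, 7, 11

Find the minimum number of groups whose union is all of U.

4

Take {A, C, D, E}. Their union is {1, 2, 3, 4, 5, 6, 7, 8, 9, 10, 11}, which is all 11 elements.
No 3 of the 5 groups cover everything (all 10 combinations miss at least one element), so 4 is optimal.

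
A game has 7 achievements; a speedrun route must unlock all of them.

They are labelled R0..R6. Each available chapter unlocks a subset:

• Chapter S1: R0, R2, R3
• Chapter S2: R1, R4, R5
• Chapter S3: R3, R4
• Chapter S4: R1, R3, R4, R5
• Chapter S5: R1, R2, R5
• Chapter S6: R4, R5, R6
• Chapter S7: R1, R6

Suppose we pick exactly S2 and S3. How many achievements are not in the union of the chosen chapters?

Union of S2, S3 = {R1, R3, R4, R5}.
Not covered: R0, R2, R6 — 3 achievements.

3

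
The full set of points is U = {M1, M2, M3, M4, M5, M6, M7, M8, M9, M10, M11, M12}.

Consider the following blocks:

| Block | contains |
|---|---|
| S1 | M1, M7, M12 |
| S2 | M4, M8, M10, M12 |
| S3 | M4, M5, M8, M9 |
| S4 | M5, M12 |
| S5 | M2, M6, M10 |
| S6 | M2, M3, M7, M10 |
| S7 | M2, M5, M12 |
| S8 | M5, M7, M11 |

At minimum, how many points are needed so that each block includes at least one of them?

3

Take H = {M2, M5, M12}. Each listed block contains at least one of these, so H is a hitting set of size 3.
The blocks S1, S3, S5 are pairwise disjoint, so any hitting set needs a separate point for each — at least 3. Hence 3 is optimal.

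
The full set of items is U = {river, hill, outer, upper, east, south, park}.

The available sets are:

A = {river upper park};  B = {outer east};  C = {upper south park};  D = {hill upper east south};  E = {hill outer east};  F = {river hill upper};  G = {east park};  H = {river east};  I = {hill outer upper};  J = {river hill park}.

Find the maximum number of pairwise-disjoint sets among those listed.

2

C, H are pairwise disjoint (C={upper,south,park}; H={river,east}).
Every remaining set overlaps one of these, and no 3 of the listed sets are pairwise disjoint, so 2 is the maximum.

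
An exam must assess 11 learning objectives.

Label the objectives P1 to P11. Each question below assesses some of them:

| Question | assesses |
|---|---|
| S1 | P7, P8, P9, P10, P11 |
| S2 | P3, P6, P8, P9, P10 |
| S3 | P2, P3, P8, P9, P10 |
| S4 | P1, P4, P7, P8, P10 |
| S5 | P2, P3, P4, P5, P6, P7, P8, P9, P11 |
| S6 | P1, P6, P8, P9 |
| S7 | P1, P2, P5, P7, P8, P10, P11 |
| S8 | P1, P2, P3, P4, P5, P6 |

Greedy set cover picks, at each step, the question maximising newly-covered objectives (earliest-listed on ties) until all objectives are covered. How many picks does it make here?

2

Greedy: pick S5 (covers 9 new) → pick S4 (covers 2 new). Total picks: 2.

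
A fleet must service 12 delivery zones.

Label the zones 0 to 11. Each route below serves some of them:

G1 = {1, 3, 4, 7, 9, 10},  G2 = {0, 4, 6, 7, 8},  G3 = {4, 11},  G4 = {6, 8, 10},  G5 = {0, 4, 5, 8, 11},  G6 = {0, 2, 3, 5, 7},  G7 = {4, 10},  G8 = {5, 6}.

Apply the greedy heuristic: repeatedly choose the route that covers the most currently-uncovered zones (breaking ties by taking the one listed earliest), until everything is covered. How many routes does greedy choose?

Greedy: pick G1 (covers 6 new) → pick G5 (covers 4 new) → pick G2 (covers 1 new) → pick G6 (covers 1 new). Total picks: 4.

4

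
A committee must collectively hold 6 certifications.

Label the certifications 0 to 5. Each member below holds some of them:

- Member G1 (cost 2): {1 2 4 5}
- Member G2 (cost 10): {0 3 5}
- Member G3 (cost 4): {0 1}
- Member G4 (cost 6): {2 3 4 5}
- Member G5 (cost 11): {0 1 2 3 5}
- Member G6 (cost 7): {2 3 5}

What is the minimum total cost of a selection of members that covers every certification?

10

G3, G4 together cover every certification (G3 ∪ G4 = {0, 1, 2, 3, 4, 5}); total cost 4 + 6 = 10.
The greedy pick G1, G3, G4 costs 12; no covering selection beats 10.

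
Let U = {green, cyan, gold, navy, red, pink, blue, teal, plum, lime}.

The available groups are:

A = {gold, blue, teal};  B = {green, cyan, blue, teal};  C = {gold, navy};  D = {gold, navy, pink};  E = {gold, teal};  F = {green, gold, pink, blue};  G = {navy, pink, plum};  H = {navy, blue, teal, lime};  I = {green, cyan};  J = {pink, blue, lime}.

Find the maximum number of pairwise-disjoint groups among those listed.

A, G, I are pairwise disjoint (A={gold,blue,teal}; G={navy,pink,plum}; I={green,cyan}).
Every remaining group overlaps one of these, and no 4 of the listed groups are pairwise disjoint, so 3 is the maximum.

3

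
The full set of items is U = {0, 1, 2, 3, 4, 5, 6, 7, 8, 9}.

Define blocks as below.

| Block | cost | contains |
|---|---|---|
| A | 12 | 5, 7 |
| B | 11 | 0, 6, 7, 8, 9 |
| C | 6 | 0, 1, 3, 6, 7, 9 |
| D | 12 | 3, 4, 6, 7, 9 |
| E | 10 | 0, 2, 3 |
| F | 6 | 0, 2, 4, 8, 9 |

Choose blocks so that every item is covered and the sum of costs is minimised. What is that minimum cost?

24

A, C, F together cover every item (A ∪ C ∪ F = {0, 1, 2, 3, 4, 5, 6, 7, 8, 9}); total cost 12 + 6 + 6 = 24.
No covering selection has total cost below 24.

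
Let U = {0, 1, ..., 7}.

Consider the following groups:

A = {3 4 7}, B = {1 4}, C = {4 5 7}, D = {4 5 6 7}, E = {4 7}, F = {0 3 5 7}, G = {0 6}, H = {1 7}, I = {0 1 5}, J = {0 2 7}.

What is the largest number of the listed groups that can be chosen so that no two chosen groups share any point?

2

A, I are pairwise disjoint (A={3,4,7}; I={0,1,5}).
Every remaining group overlaps one of these, and no 3 of the listed groups are pairwise disjoint, so 2 is the maximum.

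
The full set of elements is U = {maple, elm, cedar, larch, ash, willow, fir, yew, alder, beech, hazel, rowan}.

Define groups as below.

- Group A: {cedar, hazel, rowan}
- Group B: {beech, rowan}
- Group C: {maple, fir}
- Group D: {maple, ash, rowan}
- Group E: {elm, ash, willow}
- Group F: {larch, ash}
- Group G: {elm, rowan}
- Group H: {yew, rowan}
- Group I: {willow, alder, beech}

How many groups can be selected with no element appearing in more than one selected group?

C, F, G, I are pairwise disjoint (C={maple,fir}; F={larch,ash}; G={elm,rowan}; I={willow,alder,beech}).
Every remaining group overlaps one of these, and no 5 of the listed groups are pairwise disjoint, so 4 is the maximum.

4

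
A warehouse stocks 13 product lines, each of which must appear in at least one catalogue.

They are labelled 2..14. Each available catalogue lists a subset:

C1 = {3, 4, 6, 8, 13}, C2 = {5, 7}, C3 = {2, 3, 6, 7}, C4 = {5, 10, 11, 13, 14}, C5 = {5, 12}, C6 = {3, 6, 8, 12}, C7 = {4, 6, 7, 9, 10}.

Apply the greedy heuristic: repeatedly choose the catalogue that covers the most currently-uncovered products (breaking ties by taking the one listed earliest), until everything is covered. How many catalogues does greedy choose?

Greedy: pick C1 (covers 5 new) → pick C4 (covers 4 new) → pick C3 (covers 2 new) → pick C5 (covers 1 new) → pick C7 (covers 1 new). Total picks: 5.
(The true minimum cover uses only 4 catalogues, so greedy is not optimal here.)

5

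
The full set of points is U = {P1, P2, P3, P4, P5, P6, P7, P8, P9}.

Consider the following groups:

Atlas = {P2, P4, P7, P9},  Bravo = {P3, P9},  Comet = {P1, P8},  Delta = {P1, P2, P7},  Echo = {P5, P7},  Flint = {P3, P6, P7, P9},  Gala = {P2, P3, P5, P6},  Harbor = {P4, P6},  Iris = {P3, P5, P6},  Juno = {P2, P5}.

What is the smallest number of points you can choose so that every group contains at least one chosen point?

4

H = {P1, P3, P4, P5} meets every group (each contains at least one member of H), and |H| = 4.
The groups Bravo, Comet, Harbor, Juno are pairwise disjoint, so any hitting set needs a separate point for each — at least 4. Hence 4 is optimal.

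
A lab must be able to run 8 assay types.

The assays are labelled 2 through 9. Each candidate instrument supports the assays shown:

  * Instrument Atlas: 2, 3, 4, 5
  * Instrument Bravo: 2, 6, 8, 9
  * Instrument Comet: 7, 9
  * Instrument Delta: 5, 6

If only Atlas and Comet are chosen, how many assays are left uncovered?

Union of Atlas, Comet = {2, 3, 4, 5, 7, 9}.
Not covered: 6, 8 — 2 assays.

2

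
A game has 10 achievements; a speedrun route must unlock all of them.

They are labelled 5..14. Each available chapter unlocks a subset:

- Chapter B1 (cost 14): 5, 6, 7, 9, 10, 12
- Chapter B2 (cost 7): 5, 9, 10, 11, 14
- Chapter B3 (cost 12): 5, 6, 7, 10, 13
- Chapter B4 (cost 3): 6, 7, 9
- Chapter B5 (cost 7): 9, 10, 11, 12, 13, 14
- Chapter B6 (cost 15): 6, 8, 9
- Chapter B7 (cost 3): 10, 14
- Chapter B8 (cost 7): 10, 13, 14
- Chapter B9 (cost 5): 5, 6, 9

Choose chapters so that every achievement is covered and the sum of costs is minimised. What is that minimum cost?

B4, B5, B6, B9 together cover every achievement (B4 ∪ B5 ∪ B6 ∪ B9 = {5, 6, 7, 8, 9, 10, 11, 12, 13, 14}); total cost 3 + 7 + 15 + 5 = 30.
No covering selection has total cost below 30.

30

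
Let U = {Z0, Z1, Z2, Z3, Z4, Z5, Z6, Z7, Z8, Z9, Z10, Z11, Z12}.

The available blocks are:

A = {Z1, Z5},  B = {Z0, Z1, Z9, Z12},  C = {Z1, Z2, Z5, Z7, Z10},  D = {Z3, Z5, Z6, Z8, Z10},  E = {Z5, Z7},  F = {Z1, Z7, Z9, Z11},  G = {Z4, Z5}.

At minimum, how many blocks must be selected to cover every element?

5

Take {B, C, D, F, G}. Their union is {Z0, Z1, Z2, Z3, Z4, Z5, Z6, Z7, Z8, Z9, Z10, Z11, Z12}, which is all 13 elements.
No 4 of the 7 blocks cover everything (all 35 combinations miss at least one element), so 5 is optimal.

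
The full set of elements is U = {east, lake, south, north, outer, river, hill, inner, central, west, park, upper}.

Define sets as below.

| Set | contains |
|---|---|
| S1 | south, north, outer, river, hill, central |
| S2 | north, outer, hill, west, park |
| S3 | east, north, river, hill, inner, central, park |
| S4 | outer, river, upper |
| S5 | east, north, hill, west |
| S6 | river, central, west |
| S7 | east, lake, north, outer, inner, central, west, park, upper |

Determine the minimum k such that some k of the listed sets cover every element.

2

S1 and S7 cover everything between them: the union {east, lake, south, north, outer, river, hill, inner, central, west, park, upper} is all of U.
No single set has all 12 elements (the largest, S7, has 9), so 2 is optimal.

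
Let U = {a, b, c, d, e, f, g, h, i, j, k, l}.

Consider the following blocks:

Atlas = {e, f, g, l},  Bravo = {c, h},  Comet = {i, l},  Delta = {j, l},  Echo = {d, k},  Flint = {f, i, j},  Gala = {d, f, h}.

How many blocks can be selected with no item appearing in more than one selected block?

Bravo, Echo, Flint are pairwise disjoint (Bravo={c,h}; Echo={d,k}; Flint={f,i,j}).
Every remaining block overlaps one of these, and no 4 of the listed blocks are pairwise disjoint, so 3 is the maximum.

3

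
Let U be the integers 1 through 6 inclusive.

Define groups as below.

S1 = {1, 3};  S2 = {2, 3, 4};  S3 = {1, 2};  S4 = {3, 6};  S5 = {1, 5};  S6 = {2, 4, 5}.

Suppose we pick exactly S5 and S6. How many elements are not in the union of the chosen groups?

Union of S5, S6 = {1, 2, 4, 5}.
Not covered: 3, 6 — 2 elements.

2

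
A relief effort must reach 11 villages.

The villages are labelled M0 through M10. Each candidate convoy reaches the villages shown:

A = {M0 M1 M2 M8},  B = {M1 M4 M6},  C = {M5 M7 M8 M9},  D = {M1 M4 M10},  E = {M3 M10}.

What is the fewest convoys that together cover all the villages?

4

Take {A, B, C, E}. Their union is {M0, M1, M2, M3, M4, M5, M6, M7, M8, M9, M10}, which is all 11 villages.
Only A contains M0, so A is forced; the remaining 7 villages need at least 3 more convoys (each remaining convoy adds at most 3) — so at least 4 convoys are needed, and 4 is optimal.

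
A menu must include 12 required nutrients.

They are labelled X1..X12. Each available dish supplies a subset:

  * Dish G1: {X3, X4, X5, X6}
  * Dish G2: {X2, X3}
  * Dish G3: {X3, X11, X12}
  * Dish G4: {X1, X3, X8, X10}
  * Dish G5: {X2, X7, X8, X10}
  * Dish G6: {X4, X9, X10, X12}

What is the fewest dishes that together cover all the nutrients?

Take {G1, G3, G4, G5, G6}. Their union is {X1, X2, X3, X4, X5, X6, X7, X8, X9, X10, X11, X12}, which is all 12 nutrients.
No 4 of the 6 dishes cover everything (all 15 combinations miss at least one nutrient), so 5 is optimal.

5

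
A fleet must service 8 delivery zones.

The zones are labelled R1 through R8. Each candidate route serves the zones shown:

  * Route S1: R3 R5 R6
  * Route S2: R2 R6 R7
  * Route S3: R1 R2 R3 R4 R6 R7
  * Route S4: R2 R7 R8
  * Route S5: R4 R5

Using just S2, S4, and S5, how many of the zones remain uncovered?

2

Union of S2, S4, S5 = {R2, R4, R5, R6, R7, R8}.
Not covered: R1, R3 — 2 zones.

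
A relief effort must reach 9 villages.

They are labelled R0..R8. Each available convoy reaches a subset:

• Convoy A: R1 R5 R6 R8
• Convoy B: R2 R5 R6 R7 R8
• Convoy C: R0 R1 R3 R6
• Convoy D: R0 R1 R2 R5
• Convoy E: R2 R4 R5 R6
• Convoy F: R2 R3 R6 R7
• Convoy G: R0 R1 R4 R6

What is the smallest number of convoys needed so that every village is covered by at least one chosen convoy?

B and F and G together: B ∪ F ∪ G = {R0, R1, R2, R3, R4, R5, R6, R7, R8} — every village is covered.
No 2 of the 7 convoys cover everything (all 21 combinations miss at least one village), so 3 is optimal.

3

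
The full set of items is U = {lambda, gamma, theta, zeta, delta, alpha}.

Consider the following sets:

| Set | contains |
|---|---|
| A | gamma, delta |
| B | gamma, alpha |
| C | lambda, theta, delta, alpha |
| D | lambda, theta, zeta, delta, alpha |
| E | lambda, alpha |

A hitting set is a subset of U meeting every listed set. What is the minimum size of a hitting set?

Take H = {delta, alpha}. Each listed set contains at least one of these, so H is a hitting set of size 2.
The sets A, E are pairwise disjoint, so any hitting set needs a separate item for each — at least 2. Hence 2 is optimal.

2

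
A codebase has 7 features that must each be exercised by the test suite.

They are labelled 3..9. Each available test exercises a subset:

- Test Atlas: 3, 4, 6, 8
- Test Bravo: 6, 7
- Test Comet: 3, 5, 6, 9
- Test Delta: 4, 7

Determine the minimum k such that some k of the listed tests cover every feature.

3

Atlas and Bravo and Comet together: Atlas ∪ Bravo ∪ Comet = {3, 4, 5, 6, 7, 8, 9} — every feature is covered.
Only Comet contains 5, so Comet is forced; the remaining 3 features need at least 2 more tests (each remaining test adds at most 2) — so at least 3 tests are needed, and 3 is optimal.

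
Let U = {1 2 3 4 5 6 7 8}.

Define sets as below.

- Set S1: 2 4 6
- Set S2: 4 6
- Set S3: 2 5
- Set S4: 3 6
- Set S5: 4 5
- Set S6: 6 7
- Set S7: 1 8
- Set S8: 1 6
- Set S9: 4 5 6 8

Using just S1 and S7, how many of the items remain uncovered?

Union of S1, S7 = {1, 2, 4, 6, 8}.
Not covered: 3, 5, 7 — 3 items.

3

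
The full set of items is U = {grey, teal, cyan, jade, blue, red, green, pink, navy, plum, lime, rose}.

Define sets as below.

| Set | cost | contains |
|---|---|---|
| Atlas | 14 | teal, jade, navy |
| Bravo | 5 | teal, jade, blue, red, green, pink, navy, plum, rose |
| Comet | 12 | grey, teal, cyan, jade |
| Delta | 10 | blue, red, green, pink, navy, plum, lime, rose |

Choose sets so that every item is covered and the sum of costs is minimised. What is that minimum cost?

22

Comet, Delta together cover every item (Comet ∪ Delta = {grey, teal, cyan, jade, blue, red, green, pink, navy, plum, lime, rose}); total cost 12 + 10 = 22.
The greedy pick Bravo, Comet, Delta costs 27; no covering selection beats 22.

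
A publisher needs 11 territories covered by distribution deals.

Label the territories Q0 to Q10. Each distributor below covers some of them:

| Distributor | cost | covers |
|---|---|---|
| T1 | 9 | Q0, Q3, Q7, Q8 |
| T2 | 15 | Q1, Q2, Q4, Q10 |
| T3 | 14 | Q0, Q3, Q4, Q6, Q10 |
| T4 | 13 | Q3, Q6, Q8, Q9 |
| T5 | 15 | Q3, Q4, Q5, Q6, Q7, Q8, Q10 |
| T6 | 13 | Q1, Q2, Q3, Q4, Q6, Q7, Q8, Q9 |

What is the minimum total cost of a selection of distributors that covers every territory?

37

T1, T5, T6 together cover every territory (T1 ∪ T5 ∪ T6 = {Q0, Q1, Q2, Q3, Q4, Q5, Q6, Q7, Q8, Q9, Q10}); total cost 9 + 15 + 13 = 37.
The greedy pick T6, T3, T5 costs 42; no covering selection beats 37.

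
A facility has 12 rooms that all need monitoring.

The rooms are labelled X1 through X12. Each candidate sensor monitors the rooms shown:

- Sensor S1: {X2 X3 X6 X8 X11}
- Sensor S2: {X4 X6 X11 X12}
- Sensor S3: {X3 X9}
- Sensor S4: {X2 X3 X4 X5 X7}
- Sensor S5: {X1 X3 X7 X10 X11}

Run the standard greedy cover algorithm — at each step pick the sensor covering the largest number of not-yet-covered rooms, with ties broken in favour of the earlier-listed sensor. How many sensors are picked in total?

Greedy: pick S1 (covers 5 new) → pick S4 (covers 3 new) → pick S5 (covers 2 new) → pick S2 (covers 1 new) → pick S3 (covers 1 new). Total picks: 5.

5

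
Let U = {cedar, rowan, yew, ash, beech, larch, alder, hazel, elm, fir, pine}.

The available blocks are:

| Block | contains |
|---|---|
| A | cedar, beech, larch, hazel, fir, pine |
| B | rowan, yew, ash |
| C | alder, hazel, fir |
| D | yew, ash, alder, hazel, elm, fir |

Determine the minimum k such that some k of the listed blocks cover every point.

3

A and B and D together: A ∪ B ∪ D = {cedar, rowan, yew, ash, beech, larch, alder, hazel, elm, fir, pine} — every point is covered.
Only A contains cedar, so A is forced; the remaining 5 points need at least 2 more blocks (each remaining block adds at most 4) — so at least 3 blocks are needed, and 3 is optimal.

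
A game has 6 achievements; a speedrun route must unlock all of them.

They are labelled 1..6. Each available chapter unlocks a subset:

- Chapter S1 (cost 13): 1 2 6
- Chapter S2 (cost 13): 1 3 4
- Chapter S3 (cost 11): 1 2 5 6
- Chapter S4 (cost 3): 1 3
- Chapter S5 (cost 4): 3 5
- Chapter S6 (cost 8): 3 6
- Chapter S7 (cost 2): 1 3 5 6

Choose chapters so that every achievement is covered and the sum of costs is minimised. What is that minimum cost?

24

S2, S3 together cover every achievement (S2 ∪ S3 = {1, 2, 3, 4, 5, 6}); total cost 13 + 11 = 24.
The greedy pick S7, S3, S2 costs 26; no covering selection beats 24.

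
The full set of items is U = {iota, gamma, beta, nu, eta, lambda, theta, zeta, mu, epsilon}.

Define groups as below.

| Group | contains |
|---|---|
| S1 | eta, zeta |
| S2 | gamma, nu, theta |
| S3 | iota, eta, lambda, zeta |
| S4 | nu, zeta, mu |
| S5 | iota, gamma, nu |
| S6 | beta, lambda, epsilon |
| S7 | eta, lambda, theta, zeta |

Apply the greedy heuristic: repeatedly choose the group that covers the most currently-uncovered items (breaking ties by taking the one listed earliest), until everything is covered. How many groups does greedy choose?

Greedy: pick S3 (covers 4 new) → pick S2 (covers 3 new) → pick S6 (covers 2 new) → pick S4 (covers 1 new). Total picks: 4.

4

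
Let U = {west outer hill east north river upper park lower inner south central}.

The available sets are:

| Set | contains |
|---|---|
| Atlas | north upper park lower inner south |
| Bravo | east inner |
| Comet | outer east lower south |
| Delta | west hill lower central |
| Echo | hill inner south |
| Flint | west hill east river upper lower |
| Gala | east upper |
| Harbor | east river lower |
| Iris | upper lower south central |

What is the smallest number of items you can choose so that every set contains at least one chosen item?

3

Take H = {east, lower, inner}. Each listed set contains at least one of these, so H is a hitting set of size 3.
No choice of 2 items meets every set, so 3 is the minimum.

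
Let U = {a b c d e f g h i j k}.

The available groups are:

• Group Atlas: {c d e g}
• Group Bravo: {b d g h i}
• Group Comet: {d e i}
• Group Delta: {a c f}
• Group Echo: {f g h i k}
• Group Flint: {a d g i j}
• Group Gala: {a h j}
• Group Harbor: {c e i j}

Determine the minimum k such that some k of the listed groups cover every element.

4

Take {Atlas, Bravo, Echo, Gala}. Their union is {a, b, c, d, e, f, g, h, i, j, k}, which is all 11 elements.
No 3 of the 8 groups cover everything (all 56 combinations miss at least one element), so 4 is optimal.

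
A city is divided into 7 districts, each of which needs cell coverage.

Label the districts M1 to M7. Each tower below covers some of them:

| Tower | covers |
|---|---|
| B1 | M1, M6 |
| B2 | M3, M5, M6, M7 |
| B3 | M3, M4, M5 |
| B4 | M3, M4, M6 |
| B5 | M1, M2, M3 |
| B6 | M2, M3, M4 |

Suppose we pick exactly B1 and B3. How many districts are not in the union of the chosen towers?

Union of B1, B3 = {M1, M3, M4, M5, M6}.
Not covered: M2, M7 — 2 districts.

2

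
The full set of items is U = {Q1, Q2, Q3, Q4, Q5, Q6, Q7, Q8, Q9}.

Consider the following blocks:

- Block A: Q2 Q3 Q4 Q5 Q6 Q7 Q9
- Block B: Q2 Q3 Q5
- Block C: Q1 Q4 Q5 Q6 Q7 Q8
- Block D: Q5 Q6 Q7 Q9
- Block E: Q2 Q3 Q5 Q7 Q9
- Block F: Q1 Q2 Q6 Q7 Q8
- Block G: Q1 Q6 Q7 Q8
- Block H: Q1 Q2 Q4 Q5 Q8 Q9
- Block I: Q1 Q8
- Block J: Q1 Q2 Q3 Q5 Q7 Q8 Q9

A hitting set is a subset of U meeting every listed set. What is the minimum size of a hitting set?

The 2 items {Q1, Q5} hit every block.
The blocks E, I are pairwise disjoint, so any hitting set needs a separate item for each — at least 2. Hence 2 is optimal.

2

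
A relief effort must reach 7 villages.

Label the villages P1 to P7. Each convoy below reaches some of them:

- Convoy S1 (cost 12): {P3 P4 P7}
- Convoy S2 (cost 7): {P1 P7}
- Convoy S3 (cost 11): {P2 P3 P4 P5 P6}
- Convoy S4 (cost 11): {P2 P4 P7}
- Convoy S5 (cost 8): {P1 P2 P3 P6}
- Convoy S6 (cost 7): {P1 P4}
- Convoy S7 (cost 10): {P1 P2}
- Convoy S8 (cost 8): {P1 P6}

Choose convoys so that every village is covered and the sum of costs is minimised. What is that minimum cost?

S2, S3 together cover every village (S2 ∪ S3 = {P1, P2, P3, P4, P5, P6, P7}); total cost 7 + 11 = 18.
The greedy pick S5, S3, S2 costs 26; no covering selection beats 18.

18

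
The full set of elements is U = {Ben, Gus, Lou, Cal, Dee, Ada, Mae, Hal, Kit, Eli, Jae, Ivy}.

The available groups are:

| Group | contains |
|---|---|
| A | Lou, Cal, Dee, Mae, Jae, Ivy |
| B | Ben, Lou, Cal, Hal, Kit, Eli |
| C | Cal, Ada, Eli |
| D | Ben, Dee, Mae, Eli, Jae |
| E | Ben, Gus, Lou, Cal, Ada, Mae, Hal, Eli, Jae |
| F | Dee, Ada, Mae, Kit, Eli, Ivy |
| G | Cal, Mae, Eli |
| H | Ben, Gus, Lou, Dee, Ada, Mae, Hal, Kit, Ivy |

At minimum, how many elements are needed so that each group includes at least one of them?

Take T = {Mae, Eli}. Each listed group contains at least one of these, so T is a hitting set of size 2.
No single element lies in every group, so at least 2 are needed and 2 is optimal.

2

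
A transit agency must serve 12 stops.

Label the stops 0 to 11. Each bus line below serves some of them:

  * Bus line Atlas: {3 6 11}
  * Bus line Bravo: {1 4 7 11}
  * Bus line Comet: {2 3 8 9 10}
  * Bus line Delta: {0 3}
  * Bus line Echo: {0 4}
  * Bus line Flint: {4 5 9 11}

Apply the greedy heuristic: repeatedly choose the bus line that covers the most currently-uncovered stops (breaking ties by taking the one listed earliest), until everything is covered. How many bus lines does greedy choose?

Greedy: pick Comet (covers 5 new) → pick Bravo (covers 4 new) → pick Atlas (covers 1 new) → pick Delta (covers 1 new) → pick Flint (covers 1 new). Total picks: 5.

5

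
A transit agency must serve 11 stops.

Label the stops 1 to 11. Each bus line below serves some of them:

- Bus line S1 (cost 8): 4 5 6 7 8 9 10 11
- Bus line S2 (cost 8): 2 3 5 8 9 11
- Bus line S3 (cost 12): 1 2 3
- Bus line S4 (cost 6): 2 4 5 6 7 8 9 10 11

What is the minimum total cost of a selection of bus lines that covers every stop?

18

S3, S4 together cover every stop (S3 ∪ S4 = {1, 2, 3, 4, 5, 6, 7, 8, 9, 10, 11}); total cost 12 + 6 = 18.
No covering selection has total cost below 18.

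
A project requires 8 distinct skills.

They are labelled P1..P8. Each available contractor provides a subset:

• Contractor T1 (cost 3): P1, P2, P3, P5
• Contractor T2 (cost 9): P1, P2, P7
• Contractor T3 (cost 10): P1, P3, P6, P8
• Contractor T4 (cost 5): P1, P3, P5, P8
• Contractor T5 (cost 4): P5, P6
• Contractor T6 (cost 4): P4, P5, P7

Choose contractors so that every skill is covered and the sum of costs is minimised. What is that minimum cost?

16

T1, T4, T5, T6 together cover every skill (T1 ∪ T4 ∪ T5 ∪ T6 = {P1, P2, P3, P4, P5, P6, P7, P8}); total cost 3 + 5 + 4 + 4 = 16.
No covering selection has total cost below 16.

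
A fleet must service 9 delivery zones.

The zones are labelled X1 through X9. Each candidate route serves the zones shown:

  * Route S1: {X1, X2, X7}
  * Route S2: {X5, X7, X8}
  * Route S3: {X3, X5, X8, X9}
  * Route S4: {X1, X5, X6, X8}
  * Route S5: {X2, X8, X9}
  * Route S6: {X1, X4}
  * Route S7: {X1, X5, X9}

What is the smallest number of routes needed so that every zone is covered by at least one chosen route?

Take {S1, S3, S4, S6}. Their union is {X1, X2, X3, X4, X5, X6, X7, X8, X9}, which is all 9 zones.
Only S4 contains X6, so S4 is forced; the remaining 5 zones need at least 3 more routes (each remaining route adds at most 2) — so at least 4 routes are needed, and 4 is optimal.

4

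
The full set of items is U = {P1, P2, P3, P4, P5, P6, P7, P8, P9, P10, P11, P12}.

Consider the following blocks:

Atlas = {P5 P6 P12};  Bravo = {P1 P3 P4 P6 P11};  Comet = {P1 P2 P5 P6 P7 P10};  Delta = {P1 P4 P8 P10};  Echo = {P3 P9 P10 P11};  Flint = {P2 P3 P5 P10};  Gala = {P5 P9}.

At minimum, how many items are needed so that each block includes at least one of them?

Take H = {P3, P5, P10}. Each listed block contains at least one of these, so H is a hitting set of size 3.
No choice of 2 items meets every block, so 3 is the minimum.

3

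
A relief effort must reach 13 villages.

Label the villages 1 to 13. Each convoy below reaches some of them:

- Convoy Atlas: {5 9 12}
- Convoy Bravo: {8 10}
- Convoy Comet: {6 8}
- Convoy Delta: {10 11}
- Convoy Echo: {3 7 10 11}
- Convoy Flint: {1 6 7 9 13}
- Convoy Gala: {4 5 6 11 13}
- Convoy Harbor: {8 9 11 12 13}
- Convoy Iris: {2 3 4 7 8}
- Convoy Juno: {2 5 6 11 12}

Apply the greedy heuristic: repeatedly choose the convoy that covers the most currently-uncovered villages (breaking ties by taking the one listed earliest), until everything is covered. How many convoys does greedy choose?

Greedy: pick Flint (covers 5 new) → pick Iris (covers 4 new) → pick Juno (covers 3 new) → pick Bravo (covers 1 new). Total picks: 4.

4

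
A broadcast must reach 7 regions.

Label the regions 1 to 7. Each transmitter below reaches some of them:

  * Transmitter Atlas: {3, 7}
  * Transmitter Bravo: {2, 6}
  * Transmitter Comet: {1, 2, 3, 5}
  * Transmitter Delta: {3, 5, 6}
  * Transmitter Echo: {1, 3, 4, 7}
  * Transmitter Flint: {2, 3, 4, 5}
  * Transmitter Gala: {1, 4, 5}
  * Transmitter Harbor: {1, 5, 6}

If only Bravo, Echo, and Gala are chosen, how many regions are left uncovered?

Union of Bravo, Echo, Gala = {1, 2, 3, 4, 5, 6, 7} — that's every region, so 0 are uncovered.

0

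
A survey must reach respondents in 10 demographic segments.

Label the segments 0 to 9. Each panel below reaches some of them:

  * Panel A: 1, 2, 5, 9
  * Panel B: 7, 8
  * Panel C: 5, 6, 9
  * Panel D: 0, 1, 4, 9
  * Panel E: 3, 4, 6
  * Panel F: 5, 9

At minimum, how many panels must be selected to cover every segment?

A and B and D and E together: A ∪ B ∪ D ∪ E = {0, 1, 2, 3, 4, 5, 6, 7, 8, 9} — every segment is covered.
Only D contains 0, so D is forced; the remaining 6 segments need at least 3 more panels (each remaining panel adds at most 2) — so at least 4 panels are needed, and 4 is optimal.

4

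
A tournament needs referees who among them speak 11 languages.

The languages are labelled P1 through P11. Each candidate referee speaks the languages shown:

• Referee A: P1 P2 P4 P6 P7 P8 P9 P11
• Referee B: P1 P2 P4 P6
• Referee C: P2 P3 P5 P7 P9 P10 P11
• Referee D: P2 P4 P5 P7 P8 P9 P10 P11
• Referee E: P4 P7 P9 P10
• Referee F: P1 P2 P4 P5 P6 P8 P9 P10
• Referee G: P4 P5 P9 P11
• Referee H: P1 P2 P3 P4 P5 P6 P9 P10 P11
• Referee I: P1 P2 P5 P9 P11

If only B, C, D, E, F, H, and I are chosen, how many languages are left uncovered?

0

Union of B, C, D, E, F, H, I = {P1, P2, P3, P4, P5, P6, P7, P8, P9, P10, P11} — that's every language, so 0 are uncovered.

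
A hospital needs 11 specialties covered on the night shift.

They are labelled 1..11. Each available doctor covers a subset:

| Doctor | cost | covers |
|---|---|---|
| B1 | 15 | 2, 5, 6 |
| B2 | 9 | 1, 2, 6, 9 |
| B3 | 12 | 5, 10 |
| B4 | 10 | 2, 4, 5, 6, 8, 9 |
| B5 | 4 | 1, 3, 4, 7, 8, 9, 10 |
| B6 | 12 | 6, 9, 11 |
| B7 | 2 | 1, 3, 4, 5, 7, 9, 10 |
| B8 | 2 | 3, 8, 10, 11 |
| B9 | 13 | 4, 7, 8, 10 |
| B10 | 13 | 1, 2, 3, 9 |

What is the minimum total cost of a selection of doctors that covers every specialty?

B2, B7, B8 together cover every specialty (B2 ∪ B7 ∪ B8 = {1, 2, 3, 4, 5, 6, 7, 8, 9, 10, 11}); total cost 9 + 2 + 2 = 13.
No covering selection has total cost below 13.

13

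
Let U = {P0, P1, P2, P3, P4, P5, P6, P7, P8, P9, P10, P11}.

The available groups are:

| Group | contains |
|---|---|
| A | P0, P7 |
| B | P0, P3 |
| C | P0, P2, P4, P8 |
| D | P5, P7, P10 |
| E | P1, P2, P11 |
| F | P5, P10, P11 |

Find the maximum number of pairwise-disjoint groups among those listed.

3

B, D, E are pairwise disjoint (B={P0,P3}; D={P5,P7,P10}; E={P1,P2,P11}).
Every remaining group overlaps one of these, and no 4 of the listed groups are pairwise disjoint, so 3 is the maximum.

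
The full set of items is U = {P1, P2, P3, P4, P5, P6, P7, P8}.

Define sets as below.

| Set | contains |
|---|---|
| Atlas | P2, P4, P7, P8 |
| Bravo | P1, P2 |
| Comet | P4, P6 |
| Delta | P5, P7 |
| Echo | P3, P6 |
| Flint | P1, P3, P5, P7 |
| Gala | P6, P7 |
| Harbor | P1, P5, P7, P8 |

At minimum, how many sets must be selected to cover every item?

3

Take {Atlas, Flint, Gala}. Their union is {P1, P2, P3, P4, P5, P6, P7, P8}, which is all 8 items.
No 2 of the 8 sets cover everything (all 28 combinations miss at least one item), so 3 is optimal.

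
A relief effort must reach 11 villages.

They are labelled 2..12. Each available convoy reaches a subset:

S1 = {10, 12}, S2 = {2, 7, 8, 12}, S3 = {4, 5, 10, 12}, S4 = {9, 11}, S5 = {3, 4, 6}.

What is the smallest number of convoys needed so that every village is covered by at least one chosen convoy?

4

S2 and S3 and S4 and S5 together: S2 ∪ S3 ∪ S4 ∪ S5 = {2, 3, 4, 5, 6, 7, 8, 9, 10, 11, 12} — every village is covered.
Only S2 contains 2, so S2 is forced; the remaining 7 villages need at least 3 more convoys (each remaining convoy adds at most 3) — so at least 4 convoys are needed, and 4 is optimal.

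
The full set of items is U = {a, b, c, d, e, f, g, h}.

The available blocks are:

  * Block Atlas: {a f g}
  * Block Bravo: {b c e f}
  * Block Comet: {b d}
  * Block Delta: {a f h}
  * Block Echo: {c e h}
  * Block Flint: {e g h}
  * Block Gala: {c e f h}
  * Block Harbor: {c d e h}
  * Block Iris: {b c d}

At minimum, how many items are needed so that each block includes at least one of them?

3

The 3 items {b, g, h} hit every block.
The blocks Atlas, Comet, Echo are pairwise disjoint, so any hitting set needs a separate item for each — at least 3. Hence 3 is optimal.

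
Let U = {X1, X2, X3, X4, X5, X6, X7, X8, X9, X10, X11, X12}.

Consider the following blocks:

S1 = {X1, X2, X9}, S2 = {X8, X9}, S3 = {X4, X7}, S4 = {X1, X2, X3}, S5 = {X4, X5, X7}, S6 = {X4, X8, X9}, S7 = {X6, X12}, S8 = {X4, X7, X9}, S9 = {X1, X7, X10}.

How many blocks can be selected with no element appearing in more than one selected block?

S2, S4, S5, S7 are pairwise disjoint (S2={X8,X9}; S4={X1,X2,X3}; S5={X4,X5,X7}; S7={X6,X12}).
Every remaining block overlaps one of these, and no 5 of the listed blocks are pairwise disjoint, so 4 is the maximum.

4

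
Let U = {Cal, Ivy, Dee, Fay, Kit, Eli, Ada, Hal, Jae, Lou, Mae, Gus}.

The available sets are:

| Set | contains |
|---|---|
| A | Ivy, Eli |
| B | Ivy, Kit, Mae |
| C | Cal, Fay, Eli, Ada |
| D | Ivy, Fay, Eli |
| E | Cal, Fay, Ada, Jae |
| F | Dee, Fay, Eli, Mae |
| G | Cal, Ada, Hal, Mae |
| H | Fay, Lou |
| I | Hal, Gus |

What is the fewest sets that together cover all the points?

5

B, E, F, H, and I cover everything between them: the union {Cal, Ivy, Dee, Fay, Kit, Eli, Ada, Hal, Jae, Lou, Mae, Gus} is all of U.
No 4 of the 9 sets cover everything (all 126 combinations miss at least one point), so 5 is optimal.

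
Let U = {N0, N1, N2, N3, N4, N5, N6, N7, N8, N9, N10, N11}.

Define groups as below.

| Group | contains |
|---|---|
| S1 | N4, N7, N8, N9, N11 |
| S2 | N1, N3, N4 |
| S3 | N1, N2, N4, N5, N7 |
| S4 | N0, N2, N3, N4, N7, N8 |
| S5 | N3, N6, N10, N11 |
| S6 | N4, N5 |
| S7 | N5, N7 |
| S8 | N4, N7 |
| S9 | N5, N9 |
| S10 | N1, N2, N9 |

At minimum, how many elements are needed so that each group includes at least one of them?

4

H = {N1, N5, N7, N11} meets every group (each contains at least one member of H), and |H| = 4.
No choice of 3 elements meets every group, so 4 is the minimum.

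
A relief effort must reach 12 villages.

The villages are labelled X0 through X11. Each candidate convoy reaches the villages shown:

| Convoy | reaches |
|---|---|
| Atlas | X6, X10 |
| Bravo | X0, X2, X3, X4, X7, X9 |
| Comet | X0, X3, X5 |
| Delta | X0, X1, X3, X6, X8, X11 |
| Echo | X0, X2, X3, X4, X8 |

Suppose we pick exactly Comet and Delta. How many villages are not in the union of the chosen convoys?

Union of Comet, Delta = {X0, X1, X3, X5, X6, X8, X11}.
Not covered: X2, X4, X7, X9, X10 — 5 villages.

5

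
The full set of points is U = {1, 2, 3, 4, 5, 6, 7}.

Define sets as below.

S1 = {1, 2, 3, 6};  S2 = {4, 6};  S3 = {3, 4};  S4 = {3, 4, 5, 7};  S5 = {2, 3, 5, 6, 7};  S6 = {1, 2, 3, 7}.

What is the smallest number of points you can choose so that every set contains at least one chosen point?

2

H = {3, 6} meets every set (each contains at least one member of H), and |H| = 2.
The sets S2, S6 are pairwise disjoint, so any hitting set needs a separate point for each — at least 2. Hence 2 is optimal.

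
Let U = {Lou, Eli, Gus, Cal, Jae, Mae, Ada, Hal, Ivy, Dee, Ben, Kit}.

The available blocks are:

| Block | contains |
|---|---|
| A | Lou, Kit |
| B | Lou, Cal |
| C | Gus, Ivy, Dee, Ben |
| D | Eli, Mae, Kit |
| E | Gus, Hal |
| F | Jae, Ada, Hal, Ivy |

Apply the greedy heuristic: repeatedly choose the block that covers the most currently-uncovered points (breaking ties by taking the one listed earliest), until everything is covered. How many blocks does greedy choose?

4

Greedy: pick C (covers 4 new) → pick D (covers 3 new) → pick F (covers 3 new) → pick B (covers 2 new). Total picks: 4.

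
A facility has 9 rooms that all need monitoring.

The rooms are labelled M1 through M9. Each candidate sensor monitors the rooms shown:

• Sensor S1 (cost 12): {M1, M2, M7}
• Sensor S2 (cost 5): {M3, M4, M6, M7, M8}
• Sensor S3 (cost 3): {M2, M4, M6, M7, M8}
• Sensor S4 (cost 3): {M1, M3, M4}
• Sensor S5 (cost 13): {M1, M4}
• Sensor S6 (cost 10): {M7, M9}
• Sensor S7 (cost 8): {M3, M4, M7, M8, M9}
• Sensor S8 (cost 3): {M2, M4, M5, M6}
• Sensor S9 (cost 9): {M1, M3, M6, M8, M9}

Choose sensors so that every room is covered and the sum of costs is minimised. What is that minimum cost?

S4, S7, S8 together cover every room (S4 ∪ S7 ∪ S8 = {M1, M2, M3, M4, M5, M6, M7, M8, M9}); total cost 3 + 8 + 3 = 14.
The greedy pick S3, S4, S8, S7 costs 17; no covering selection beats 14.

14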